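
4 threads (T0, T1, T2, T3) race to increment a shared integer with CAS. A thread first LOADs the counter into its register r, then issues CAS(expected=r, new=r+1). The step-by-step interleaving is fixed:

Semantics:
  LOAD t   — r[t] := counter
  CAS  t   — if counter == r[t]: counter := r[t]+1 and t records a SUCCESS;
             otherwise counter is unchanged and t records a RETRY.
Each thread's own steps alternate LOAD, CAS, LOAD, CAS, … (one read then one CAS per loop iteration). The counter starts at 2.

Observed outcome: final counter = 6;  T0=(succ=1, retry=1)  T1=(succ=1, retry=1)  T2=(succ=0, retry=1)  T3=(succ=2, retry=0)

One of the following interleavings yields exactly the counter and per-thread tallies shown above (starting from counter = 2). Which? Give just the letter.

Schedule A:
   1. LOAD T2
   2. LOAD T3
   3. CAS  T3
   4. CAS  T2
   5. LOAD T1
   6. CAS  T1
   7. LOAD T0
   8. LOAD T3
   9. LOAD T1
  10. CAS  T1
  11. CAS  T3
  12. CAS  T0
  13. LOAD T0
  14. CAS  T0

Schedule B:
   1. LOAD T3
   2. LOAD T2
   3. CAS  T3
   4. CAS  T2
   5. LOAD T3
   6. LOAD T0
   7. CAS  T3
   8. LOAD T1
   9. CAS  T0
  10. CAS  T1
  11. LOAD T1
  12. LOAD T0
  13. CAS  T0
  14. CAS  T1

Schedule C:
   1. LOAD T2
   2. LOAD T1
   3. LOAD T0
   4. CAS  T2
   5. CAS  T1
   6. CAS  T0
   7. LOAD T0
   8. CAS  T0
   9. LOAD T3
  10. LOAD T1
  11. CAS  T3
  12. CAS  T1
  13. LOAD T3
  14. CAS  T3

Simulating candidate B:
step 1: T3 LOAD ⇒ load; ctr=2 reg=2
step 2: T2 LOAD ⇒ load; ctr=2 reg=2
step 3: T3 CAS ⇒ ok; ctr=3 reg=2
step 4: T2 CAS ⇒ retry; ctr=3 reg=2
step 5: T3 LOAD ⇒ load; ctr=3 reg=3
step 6: T0 LOAD ⇒ load; ctr=3 reg=3
step 7: T3 CAS ⇒ ok; ctr=4 reg=3
step 8: T1 LOAD ⇒ load; ctr=4 reg=4
step 9: T0 CAS ⇒ retry; ctr=4 reg=3
step 10: T1 CAS ⇒ ok; ctr=5 reg=4
step 11: T1 LOAD ⇒ load; ctr=5 reg=5
step 12: T0 LOAD ⇒ load; ctr=5 reg=5
step 13: T0 CAS ⇒ ok; ctr=6 reg=5
step 14: T1 CAS ⇒ retry; ctr=6 reg=5

B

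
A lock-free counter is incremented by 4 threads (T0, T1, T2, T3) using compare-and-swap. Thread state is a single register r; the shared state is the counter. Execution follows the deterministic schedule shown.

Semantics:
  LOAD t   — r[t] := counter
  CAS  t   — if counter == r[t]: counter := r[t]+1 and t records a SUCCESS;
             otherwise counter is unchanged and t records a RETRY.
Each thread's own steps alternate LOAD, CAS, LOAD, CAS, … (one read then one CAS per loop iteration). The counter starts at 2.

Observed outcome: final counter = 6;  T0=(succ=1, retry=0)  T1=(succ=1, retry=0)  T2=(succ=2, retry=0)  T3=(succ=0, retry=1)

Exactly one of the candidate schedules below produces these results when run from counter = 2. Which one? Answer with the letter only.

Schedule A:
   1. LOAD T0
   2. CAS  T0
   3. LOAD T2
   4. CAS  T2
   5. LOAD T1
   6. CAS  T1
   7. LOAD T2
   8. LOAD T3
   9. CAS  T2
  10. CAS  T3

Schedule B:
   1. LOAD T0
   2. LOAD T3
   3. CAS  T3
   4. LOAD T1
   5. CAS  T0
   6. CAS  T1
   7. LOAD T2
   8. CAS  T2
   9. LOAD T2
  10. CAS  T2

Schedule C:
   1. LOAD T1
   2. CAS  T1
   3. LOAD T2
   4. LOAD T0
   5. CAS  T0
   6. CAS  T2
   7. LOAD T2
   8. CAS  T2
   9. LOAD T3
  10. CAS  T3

Simulating candidate A:
#1 T0 reads 2
#2 T0 CAS(2→3) writes; counter now 3
#3 T2 reads 3
#4 T2 CAS(3→4) writes; counter now 4
#5 T1 reads 4
#6 T1 CAS(4→5) writes; counter now 5
#7 T2 reads 5
#8 T3 reads 5
#9 T2 CAS(5→6) writes; counter now 6
#10 T3 CAS(5→6) fails; counter now 6

A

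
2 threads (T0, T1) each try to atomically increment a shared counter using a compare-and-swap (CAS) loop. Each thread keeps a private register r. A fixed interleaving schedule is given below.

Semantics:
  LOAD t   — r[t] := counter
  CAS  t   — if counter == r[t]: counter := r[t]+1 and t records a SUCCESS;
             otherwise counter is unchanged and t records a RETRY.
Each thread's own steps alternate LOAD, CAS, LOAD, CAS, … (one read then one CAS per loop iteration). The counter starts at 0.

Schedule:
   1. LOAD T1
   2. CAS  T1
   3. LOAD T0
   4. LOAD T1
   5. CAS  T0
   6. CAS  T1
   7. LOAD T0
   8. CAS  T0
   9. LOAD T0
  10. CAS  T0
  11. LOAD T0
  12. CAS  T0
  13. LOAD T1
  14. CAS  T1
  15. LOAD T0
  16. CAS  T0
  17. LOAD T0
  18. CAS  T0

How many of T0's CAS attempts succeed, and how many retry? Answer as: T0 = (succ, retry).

T0 = (6, 0)

[1] T1.load  rd  (counter 0, T1.r 0)
[2] T1.cas  hit  (counter 1, T1.r 0)
[3] T0.load  rd  (counter 1, T0.r 1)
[4] T1.load  rd  (counter 1, T1.r 1)
[5] T0.cas  hit  (counter 2, T0.r 1)
[6] T1.cas  miss  (counter 2, T1.r 1)
[7] T0.load  rd  (counter 2, T0.r 2)
[8] T0.cas  hit  (counter 3, T0.r 2)
[9] T0.load  rd  (counter 3, T0.r 3)
[10] T0.cas  hit  (counter 4, T0.r 3)
[11] T0.load  rd  (counter 4, T0.r 4)
[12] T0.cas  hit  (counter 5, T0.r 4)
[13] T1.load  rd  (counter 5, T1.r 5)
[14] T1.cas  hit  (counter 6, T1.r 5)
[15] T0.load  rd  (counter 6, T0.r 6)
[16] T0.cas  hit  (counter 7, T0.r 6)
[17] T0.load  rd  (counter 7, T0.r 7)
[18] T0.cas  hit  (counter 8, T0.r 7)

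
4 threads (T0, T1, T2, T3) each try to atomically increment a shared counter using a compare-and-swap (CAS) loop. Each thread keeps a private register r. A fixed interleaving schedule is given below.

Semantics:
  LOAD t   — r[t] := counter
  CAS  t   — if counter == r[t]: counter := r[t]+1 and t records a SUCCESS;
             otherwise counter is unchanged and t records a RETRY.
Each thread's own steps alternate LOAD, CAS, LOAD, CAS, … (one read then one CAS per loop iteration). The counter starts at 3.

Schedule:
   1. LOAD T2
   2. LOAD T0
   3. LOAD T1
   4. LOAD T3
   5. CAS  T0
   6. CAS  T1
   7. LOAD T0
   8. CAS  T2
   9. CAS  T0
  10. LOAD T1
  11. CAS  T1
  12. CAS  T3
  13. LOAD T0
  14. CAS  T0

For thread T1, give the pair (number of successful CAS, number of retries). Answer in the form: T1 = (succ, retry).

T1 = (1, 1)

1. LOAD T2 → mem=3 r[T2]=3 [LOAD]
2. LOAD T0 → mem=3 r[T0]=3 [LOAD]
3. LOAD T1 → mem=3 r[T1]=3 [LOAD]
4. LOAD T3 → mem=3 r[T3]=3 [LOAD]
5. CAS T0 → mem=4 r[T0]=3 [OK]
6. CAS T1 → mem=4 r[T1]=3 [RETRY]
7. LOAD T0 → mem=4 r[T0]=4 [LOAD]
8. CAS T2 → mem=4 r[T2]=3 [RETRY]
9. CAS T0 → mem=5 r[T0]=4 [OK]
10. LOAD T1 → mem=5 r[T1]=5 [LOAD]
11. CAS T1 → mem=6 r[T1]=5 [OK]
12. CAS T3 → mem=6 r[T3]=3 [RETRY]
13. LOAD T0 → mem=6 r[T0]=6 [LOAD]
14. CAS T0 → mem=7 r[T0]=6 [OK]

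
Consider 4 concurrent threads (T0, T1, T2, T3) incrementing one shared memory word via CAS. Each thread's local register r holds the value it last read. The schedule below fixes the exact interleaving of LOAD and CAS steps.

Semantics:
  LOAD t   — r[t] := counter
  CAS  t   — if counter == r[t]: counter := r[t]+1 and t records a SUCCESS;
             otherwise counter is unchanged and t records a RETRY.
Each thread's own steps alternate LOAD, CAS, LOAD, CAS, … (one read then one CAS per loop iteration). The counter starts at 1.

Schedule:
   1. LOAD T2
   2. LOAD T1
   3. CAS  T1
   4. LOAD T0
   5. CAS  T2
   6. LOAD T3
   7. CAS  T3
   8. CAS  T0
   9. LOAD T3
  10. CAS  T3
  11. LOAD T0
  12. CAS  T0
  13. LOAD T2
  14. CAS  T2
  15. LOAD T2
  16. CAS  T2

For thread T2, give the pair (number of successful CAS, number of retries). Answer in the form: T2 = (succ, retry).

T2 = (2, 1)

1. LOAD T2 → mem=1 r[T2]=1 [LOAD]
2. LOAD T1 → mem=1 r[T1]=1 [LOAD]
3. CAS T1 → mem=2 r[T1]=1 [OK]
4. LOAD T0 → mem=2 r[T0]=2 [LOAD]
5. CAS T2 → mem=2 r[T2]=1 [RETRY]
6. LOAD T3 → mem=2 r[T3]=2 [LOAD]
7. CAS T3 → mem=3 r[T3]=2 [OK]
8. CAS T0 → mem=3 r[T0]=2 [RETRY]
9. LOAD T3 → mem=3 r[T3]=3 [LOAD]
10. CAS T3 → mem=4 r[T3]=3 [OK]
11. LOAD T0 → mem=4 r[T0]=4 [LOAD]
12. CAS T0 → mem=5 r[T0]=4 [OK]
13. LOAD T2 → mem=5 r[T2]=5 [LOAD]
14. CAS T2 → mem=6 r[T2]=5 [OK]
15. LOAD T2 → mem=6 r[T2]=6 [LOAD]
16. CAS T2 → mem=7 r[T2]=6 [OK]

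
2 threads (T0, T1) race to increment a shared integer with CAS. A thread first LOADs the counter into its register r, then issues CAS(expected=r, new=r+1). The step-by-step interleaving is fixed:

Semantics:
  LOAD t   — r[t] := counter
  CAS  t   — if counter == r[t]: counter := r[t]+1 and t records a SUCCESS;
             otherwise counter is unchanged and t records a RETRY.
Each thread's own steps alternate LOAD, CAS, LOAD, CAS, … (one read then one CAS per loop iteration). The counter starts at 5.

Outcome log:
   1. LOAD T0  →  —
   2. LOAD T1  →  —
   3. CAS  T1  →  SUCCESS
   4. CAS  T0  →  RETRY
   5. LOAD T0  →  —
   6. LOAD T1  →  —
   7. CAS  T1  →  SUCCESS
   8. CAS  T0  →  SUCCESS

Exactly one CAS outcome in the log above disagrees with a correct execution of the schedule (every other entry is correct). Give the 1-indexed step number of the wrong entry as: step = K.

Reference trace:
step 1: T0 LOAD ⇒ load; ctr=5 reg=5
step 2: T1 LOAD ⇒ load; ctr=5 reg=5
step 3: T1 CAS ⇒ ok; ctr=6 reg=5
step 4: T0 CAS ⇒ retry; ctr=6 reg=5
step 5: T0 LOAD ⇒ load; ctr=6 reg=6
step 6: T1 LOAD ⇒ load; ctr=6 reg=6
step 7: T1 CAS ⇒ ok; ctr=7 reg=6
step 8: T0 CAS ⇒ retry; ctr=7 reg=6
Mismatch at 8.

step = 8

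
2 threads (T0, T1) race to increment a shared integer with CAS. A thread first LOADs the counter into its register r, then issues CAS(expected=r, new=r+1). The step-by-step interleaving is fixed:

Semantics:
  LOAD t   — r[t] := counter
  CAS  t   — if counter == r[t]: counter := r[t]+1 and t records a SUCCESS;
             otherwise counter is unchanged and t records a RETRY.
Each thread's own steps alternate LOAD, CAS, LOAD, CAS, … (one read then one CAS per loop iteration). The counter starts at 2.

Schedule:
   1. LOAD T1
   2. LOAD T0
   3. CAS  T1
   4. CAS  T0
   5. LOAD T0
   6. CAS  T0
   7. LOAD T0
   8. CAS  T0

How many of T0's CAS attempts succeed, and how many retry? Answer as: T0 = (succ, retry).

#1 T1 reads 2
#2 T0 reads 2
#3 T1 CAS(2→3) writes; counter now 3
#4 T0 CAS(2→3) fails; counter now 3
#5 T0 reads 3
#6 T0 CAS(3→4) writes; counter now 4
#7 T0 reads 4
#8 T0 CAS(4→5) writes; counter now 5

T0 = (2, 1)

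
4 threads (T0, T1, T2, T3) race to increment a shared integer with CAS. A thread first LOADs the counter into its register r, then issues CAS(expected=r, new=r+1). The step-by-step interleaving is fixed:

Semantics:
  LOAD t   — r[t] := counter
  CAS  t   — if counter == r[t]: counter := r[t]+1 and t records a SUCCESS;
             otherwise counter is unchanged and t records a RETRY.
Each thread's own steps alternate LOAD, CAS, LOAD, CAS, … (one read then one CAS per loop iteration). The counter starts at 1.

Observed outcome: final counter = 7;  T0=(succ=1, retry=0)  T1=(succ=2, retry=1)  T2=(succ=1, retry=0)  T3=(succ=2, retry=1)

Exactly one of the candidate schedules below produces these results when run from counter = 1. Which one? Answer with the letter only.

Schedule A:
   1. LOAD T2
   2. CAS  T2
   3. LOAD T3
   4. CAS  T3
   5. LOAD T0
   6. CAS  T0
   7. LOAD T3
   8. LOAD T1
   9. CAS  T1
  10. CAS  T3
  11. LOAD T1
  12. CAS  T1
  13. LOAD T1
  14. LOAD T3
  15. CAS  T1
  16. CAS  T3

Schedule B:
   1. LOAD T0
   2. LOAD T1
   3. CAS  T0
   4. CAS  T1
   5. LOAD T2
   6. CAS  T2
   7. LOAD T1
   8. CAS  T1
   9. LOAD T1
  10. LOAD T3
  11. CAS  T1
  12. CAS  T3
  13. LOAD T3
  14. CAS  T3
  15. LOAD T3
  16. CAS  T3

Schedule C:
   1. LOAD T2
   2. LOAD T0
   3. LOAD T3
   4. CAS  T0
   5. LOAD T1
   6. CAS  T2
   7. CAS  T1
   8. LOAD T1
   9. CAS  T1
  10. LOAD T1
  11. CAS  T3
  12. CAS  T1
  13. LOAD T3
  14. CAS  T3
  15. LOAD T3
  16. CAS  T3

Run B:
#1 T0 reads 1
#2 T1 reads 1
#3 T0 CAS(1→2) writes; counter now 2
#4 T1 CAS(1→2) fails; counter now 2
#5 T2 reads 2
#6 T2 CAS(2→3) writes; counter now 3
#7 T1 reads 3
#8 T1 CAS(3→4) writes; counter now 4
#9 T1 reads 4
#10 T3 reads 4
#11 T1 CAS(4→5) writes; counter now 5
#12 T3 CAS(4→5) fails; counter now 5
#13 T3 reads 5
#14 T3 CAS(5→6) writes; counter now 6
#15 T3 reads 6
#16 T3 CAS(6→7) writes; counter now 7

B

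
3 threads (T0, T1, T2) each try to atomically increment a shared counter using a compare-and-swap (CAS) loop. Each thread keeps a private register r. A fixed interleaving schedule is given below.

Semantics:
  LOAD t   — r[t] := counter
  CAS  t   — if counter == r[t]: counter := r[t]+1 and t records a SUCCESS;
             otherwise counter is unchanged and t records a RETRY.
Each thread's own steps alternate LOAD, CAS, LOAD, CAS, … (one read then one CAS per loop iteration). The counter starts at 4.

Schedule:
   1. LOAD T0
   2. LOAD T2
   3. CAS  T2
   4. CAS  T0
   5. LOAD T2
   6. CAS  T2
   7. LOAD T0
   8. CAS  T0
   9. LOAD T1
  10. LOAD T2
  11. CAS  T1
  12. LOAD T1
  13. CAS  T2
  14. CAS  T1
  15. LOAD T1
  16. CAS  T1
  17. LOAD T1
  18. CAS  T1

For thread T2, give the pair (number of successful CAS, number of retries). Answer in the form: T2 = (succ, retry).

#1 T0 reads 4
#2 T2 reads 4
#3 T2 CAS(4→5) writes; counter now 5
#4 T0 CAS(4→5) fails; counter now 5
#5 T2 reads 5
#6 T2 CAS(5→6) writes; counter now 6
#7 T0 reads 6
#8 T0 CAS(6→7) writes; counter now 7
#9 T1 reads 7
#10 T2 reads 7
#11 T1 CAS(7→8) writes; counter now 8
#12 T1 reads 8
#13 T2 CAS(7→8) fails; counter now 8
#14 T1 CAS(8→9) writes; counter now 9
#15 T1 reads 9
#16 T1 CAS(9→10) writes; counter now 10
#17 T1 reads 10
#18 T1 CAS(10→11) writes; counter now 11

T2 = (2, 1)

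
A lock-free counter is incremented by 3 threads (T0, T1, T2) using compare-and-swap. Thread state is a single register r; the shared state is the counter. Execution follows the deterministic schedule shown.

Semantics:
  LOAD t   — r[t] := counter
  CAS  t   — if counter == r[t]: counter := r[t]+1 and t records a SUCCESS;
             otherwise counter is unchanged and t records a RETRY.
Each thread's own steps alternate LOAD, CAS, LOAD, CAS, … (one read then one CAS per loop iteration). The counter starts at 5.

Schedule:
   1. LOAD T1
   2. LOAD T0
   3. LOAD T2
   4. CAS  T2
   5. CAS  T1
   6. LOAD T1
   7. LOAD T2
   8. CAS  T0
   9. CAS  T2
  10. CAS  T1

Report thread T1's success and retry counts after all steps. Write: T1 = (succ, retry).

   1) LOAD T1:  M=5  r_T1=5
   2) LOAD T0:  M=5  r_T0=5
   3) LOAD T2:  M=5  r_T2=5
   4) CAS  T2:  M=6  r_T2=5 ✓
   5) CAS  T1:  M=6  r_T1=5 ✗
   6) LOAD T1:  M=6  r_T1=6
   7) LOAD T2:  M=6  r_T2=6
   8) CAS  T0:  M=6  r_T0=5 ✗
   9) CAS  T2:  M=7  r_T2=6 ✓
  10) CAS  T1:  M=7  r_T1=6 ✗

T1 = (0, 2)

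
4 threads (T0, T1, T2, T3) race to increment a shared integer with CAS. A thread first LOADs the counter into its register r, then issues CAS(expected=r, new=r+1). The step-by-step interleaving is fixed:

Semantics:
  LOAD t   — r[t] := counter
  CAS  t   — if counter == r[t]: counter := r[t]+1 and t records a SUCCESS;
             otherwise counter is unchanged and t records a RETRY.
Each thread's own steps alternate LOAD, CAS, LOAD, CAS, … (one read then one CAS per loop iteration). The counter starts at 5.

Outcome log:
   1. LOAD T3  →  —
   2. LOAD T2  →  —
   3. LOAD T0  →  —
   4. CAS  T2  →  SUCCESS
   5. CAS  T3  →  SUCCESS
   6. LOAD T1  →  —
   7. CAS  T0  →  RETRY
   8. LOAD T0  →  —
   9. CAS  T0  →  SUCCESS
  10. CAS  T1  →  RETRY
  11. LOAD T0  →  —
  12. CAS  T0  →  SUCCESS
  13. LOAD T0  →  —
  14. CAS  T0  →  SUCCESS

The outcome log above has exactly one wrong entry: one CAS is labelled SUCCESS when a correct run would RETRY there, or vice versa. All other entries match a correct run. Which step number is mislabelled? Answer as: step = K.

step = 5

Reference trace:
T3 LOAD — after: cnt=5, r=5 — load
T2 LOAD — after: cnt=5, r=5 — load
T0 LOAD — after: cnt=5, r=5 — load
T2 CAS — after: cnt=6, r=5 — ok
T3 CAS — after: cnt=6, r=5 — retry
T1 LOAD — after: cnt=6, r=6 — load
T0 CAS — after: cnt=6, r=5 — retry
T0 LOAD — after: cnt=6, r=6 — load
T0 CAS — after: cnt=7, r=6 — ok
T1 CAS — after: cnt=7, r=6 — retry
T0 LOAD — after: cnt=7, r=7 — load
T0 CAS — after: cnt=8, r=7 — ok
T0 LOAD — after: cnt=8, r=8 — load
T0 CAS — after: cnt=9, r=8 — ok
Mismatch at 5.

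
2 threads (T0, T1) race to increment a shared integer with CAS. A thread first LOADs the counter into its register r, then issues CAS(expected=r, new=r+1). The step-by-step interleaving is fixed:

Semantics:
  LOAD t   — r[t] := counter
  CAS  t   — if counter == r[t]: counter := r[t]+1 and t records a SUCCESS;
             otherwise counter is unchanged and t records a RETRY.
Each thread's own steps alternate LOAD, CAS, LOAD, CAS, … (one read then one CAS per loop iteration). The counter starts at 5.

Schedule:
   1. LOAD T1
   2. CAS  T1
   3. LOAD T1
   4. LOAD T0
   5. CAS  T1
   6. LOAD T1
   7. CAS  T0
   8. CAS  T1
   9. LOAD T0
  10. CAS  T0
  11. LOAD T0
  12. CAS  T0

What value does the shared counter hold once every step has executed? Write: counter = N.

[1] T1.load  rd  (counter 5, T1.r 5)
[2] T1.cas  hit  (counter 6, T1.r 5)
[3] T1.load  rd  (counter 6, T1.r 6)
[4] T0.load  rd  (counter 6, T0.r 6)
[5] T1.cas  hit  (counter 7, T1.r 6)
[6] T1.load  rd  (counter 7, T1.r 7)
[7] T0.cas  miss  (counter 7, T0.r 6)
[8] T1.cas  hit  (counter 8, T1.r 7)
[9] T0.load  rd  (counter 8, T0.r 8)
[10] T0.cas  hit  (counter 9, T0.r 8)
[11] T0.load  rd  (counter 9, T0.r 9)
[12] T0.cas  hit  (counter 10, T0.r 9)

counter = 10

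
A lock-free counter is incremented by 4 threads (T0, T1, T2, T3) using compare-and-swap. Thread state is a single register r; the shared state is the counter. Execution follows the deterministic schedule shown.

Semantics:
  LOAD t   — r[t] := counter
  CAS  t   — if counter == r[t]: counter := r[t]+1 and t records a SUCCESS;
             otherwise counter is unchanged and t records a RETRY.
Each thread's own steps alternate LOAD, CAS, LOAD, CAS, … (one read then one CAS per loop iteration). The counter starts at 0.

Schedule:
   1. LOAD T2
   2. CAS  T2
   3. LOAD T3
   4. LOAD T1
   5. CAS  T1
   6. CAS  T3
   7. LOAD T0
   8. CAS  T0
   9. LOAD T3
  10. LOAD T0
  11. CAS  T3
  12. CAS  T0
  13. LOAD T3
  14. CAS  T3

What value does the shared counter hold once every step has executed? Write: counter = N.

T2 LOAD — after: cnt=0, r=0 — load
T2 CAS — after: cnt=1, r=0 — ok
T3 LOAD — after: cnt=1, r=1 — load
T1 LOAD — after: cnt=1, r=1 — load
T1 CAS — after: cnt=2, r=1 — ok
T3 CAS — after: cnt=2, r=1 — retry
T0 LOAD — after: cnt=2, r=2 — load
T0 CAS — after: cnt=3, r=2 — ok
T3 LOAD — after: cnt=3, r=3 — load
T0 LOAD — after: cnt=3, r=3 — load
T3 CAS — after: cnt=4, r=3 — ok
T0 CAS — after: cnt=4, r=3 — retry
T3 LOAD — after: cnt=4, r=4 — load
T3 CAS — after: cnt=5, r=4 — ok

counter = 5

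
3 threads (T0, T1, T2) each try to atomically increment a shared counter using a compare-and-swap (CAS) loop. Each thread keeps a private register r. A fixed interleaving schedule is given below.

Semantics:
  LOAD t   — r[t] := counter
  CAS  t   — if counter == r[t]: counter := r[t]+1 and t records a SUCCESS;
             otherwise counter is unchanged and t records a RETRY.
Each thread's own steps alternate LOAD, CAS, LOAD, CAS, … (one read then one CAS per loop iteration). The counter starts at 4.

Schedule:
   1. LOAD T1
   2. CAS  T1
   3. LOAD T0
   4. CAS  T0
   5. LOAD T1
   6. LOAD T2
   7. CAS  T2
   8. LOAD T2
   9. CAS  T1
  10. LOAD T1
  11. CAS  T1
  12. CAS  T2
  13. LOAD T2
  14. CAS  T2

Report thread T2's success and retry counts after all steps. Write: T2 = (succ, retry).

T2 = (2, 1)

1. LOAD T1 → mem=4 r[T1]=4 [LOAD]
2. CAS T1 → mem=5 r[T1]=4 [OK]
3. LOAD T0 → mem=5 r[T0]=5 [LOAD]
4. CAS T0 → mem=6 r[T0]=5 [OK]
5. LOAD T1 → mem=6 r[T1]=6 [LOAD]
6. LOAD T2 → mem=6 r[T2]=6 [LOAD]
7. CAS T2 → mem=7 r[T2]=6 [OK]
8. LOAD T2 → mem=7 r[T2]=7 [LOAD]
9. CAS T1 → mem=7 r[T1]=6 [RETRY]
10. LOAD T1 → mem=7 r[T1]=7 [LOAD]
11. CAS T1 → mem=8 r[T1]=7 [OK]
12. CAS T2 → mem=8 r[T2]=7 [RETRY]
13. LOAD T2 → mem=8 r[T2]=8 [LOAD]
14. CAS T2 → mem=9 r[T2]=8 [OK]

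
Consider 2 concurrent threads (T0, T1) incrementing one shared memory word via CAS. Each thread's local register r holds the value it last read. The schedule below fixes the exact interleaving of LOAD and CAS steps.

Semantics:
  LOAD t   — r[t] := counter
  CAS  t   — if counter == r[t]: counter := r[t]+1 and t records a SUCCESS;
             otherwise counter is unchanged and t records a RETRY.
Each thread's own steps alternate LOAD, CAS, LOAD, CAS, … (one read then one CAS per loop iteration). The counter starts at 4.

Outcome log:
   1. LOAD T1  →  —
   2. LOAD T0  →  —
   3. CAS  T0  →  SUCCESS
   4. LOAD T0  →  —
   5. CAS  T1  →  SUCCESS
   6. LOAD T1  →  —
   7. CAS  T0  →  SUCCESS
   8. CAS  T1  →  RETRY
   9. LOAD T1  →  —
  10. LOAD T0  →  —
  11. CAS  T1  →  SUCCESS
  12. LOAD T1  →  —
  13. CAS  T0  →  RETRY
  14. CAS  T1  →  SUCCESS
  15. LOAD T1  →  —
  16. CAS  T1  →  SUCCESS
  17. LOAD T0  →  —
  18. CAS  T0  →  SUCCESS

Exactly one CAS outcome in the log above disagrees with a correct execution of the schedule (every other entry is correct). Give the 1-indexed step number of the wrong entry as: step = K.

step = 5

Re-executing:
step 1: T1 LOAD ⇒ load; ctr=4 reg=4
step 2: T0 LOAD ⇒ load; ctr=4 reg=4
step 3: T0 CAS ⇒ ok; ctr=5 reg=4
step 4: T0 LOAD ⇒ load; ctr=5 reg=5
step 5: T1 CAS ⇒ retry; ctr=5 reg=4
step 6: T1 LOAD ⇒ load; ctr=5 reg=5
step 7: T0 CAS ⇒ ok; ctr=6 reg=5
step 8: T1 CAS ⇒ retry; ctr=6 reg=5
step 9: T1 LOAD ⇒ load; ctr=6 reg=6
step 10: T0 LOAD ⇒ load; ctr=6 reg=6
step 11: T1 CAS ⇒ ok; ctr=7 reg=6
step 12: T1 LOAD ⇒ load; ctr=7 reg=7
step 13: T0 CAS ⇒ retry; ctr=7 reg=6
step 14: T1 CAS ⇒ ok; ctr=8 reg=7
step 15: T1 LOAD ⇒ load; ctr=8 reg=8
step 16: T1 CAS ⇒ ok; ctr=9 reg=8
step 17: T0 LOAD ⇒ load; ctr=9 reg=9
step 18: T0 CAS ⇒ ok; ctr=10 reg=9
Log disagrees first at step 5.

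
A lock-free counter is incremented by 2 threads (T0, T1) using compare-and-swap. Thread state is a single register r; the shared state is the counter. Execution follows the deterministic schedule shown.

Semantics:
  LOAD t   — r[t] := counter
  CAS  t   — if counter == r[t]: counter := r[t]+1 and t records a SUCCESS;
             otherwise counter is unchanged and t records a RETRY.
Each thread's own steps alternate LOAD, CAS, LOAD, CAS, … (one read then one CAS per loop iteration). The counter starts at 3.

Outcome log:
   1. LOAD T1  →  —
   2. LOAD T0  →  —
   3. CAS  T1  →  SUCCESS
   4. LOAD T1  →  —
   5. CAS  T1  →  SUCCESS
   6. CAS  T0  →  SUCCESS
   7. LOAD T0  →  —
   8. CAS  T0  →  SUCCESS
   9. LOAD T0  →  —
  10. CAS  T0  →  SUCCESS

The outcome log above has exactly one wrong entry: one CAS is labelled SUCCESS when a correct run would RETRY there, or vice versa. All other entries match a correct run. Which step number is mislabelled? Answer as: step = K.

Re-executing:
T1 LOAD — after: cnt=3, r=3 — load
T0 LOAD — after: cnt=3, r=3 — load
T1 CAS — after: cnt=4, r=3 — ok
T1 LOAD — after: cnt=4, r=4 — load
T1 CAS — after: cnt=5, r=4 — ok
T0 CAS — after: cnt=5, r=3 — retry
T0 LOAD — after: cnt=5, r=5 — load
T0 CAS — after: cnt=6, r=5 — ok
T0 LOAD — after: cnt=6, r=6 — load
T0 CAS — after: cnt=7, r=6 — ok
Mismatch at 6.

step = 6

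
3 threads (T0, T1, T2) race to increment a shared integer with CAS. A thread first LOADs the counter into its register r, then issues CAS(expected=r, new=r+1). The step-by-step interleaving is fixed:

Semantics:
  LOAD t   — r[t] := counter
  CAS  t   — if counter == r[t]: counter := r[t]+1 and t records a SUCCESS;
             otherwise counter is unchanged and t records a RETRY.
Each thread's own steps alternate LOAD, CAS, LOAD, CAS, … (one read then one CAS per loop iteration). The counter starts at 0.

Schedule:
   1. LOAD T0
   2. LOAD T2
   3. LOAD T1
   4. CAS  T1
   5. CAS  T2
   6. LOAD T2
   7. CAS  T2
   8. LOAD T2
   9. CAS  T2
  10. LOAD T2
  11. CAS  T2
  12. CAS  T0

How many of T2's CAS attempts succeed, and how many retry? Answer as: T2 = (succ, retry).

T2 = (3, 1)

T0 LOAD — after: cnt=0, r=0 — load
T2 LOAD — after: cnt=0, r=0 — load
T1 LOAD — after: cnt=0, r=0 — load
T1 CAS — after: cnt=1, r=0 — ok
T2 CAS — after: cnt=1, r=0 — retry
T2 LOAD — after: cnt=1, r=1 — load
T2 CAS — after: cnt=2, r=1 — ok
T2 LOAD — after: cnt=2, r=2 — load
T2 CAS — after: cnt=3, r=2 — ok
T2 LOAD — after: cnt=3, r=3 — load
T2 CAS — after: cnt=4, r=3 — ok
T0 CAS — after: cnt=4, r=0 — retry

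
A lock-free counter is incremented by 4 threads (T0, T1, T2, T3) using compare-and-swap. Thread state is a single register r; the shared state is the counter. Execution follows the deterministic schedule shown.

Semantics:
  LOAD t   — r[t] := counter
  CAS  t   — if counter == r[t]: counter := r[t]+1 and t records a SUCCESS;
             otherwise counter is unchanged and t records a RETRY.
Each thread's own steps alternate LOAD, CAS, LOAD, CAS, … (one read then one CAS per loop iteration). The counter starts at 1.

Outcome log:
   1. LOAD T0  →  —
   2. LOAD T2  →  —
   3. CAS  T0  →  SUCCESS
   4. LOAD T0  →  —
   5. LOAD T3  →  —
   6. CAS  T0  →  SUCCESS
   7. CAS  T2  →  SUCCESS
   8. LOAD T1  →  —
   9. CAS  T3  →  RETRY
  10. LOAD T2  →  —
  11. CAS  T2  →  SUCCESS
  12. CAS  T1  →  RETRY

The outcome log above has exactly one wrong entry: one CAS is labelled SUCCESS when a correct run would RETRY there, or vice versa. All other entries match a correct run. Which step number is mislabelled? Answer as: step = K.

Correct run:
1. LOAD T0 → mem=1 r[T0]=1 [LOAD]
2. LOAD T2 → mem=1 r[T2]=1 [LOAD]
3. CAS T0 → mem=2 r[T0]=1 [OK]
4. LOAD T0 → mem=2 r[T0]=2 [LOAD]
5. LOAD T3 → mem=2 r[T3]=2 [LOAD]
6. CAS T0 → mem=3 r[T0]=2 [OK]
7. CAS T2 → mem=3 r[T2]=1 [RETRY]
8. LOAD T1 → mem=3 r[T1]=3 [LOAD]
9. CAS T3 → mem=3 r[T3]=2 [RETRY]
10. LOAD T2 → mem=3 r[T2]=3 [LOAD]
11. CAS T2 → mem=4 r[T2]=3 [OK]
12. CAS T1 → mem=4 r[T1]=3 [RETRY]
Log disagrees first at step 7.

step = 7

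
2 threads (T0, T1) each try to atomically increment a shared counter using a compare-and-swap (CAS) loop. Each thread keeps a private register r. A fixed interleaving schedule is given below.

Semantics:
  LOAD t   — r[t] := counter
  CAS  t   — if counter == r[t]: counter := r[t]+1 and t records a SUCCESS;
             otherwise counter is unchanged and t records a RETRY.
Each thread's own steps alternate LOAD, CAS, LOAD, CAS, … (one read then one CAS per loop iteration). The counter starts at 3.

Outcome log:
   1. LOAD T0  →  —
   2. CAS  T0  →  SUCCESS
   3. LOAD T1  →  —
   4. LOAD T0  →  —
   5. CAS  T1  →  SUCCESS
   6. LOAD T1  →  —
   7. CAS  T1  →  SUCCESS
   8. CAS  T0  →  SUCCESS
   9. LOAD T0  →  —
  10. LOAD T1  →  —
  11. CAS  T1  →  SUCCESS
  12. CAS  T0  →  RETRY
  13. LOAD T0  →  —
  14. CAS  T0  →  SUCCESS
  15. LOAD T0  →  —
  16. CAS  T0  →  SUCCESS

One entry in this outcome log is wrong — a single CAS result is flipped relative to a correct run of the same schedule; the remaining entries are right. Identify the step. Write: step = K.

step = 8

Reference trace:
   1) LOAD T0:  M=3  r_T0=3
   2) CAS  T0:  M=4  r_T0=3 ✓
   3) LOAD T1:  M=4  r_T1=4
   4) LOAD T0:  M=4  r_T0=4
   5) CAS  T1:  M=5  r_T1=4 ✓
   6) LOAD T1:  M=5  r_T1=5
   7) CAS  T1:  M=6  r_T1=5 ✓
   8) CAS  T0:  M=6  r_T0=4 ✗
   9) LOAD T0:  M=6  r_T0=6
  10) LOAD T1:  M=6  r_T1=6
  11) CAS  T1:  M=7  r_T1=6 ✓
  12) CAS  T0:  M=7  r_T0=6 ✗
  13) LOAD T0:  M=7  r_T0=7
  14) CAS  T0:  M=8  r_T0=7 ✓
  15) LOAD T0:  M=8  r_T0=8
  16) CAS  T0:  M=9  r_T0=8 ✓
Mismatch at 8.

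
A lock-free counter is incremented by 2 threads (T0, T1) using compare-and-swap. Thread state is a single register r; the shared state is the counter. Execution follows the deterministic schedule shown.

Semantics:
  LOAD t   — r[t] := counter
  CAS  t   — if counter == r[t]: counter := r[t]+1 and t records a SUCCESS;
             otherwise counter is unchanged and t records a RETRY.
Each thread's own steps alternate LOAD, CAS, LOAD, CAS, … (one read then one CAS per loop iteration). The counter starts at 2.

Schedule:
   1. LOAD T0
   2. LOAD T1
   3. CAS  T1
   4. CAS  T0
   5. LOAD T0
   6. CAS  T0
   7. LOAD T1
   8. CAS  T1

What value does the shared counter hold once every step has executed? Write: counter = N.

1. LOAD T0 → mem=2 r[T0]=2 [LOAD]
2. LOAD T1 → mem=2 r[T1]=2 [LOAD]
3. CAS T1 → mem=3 r[T1]=2 [OK]
4. CAS T0 → mem=3 r[T0]=2 [RETRY]
5. LOAD T0 → mem=3 r[T0]=3 [LOAD]
6. CAS T0 → mem=4 r[T0]=3 [OK]
7. LOAD T1 → mem=4 r[T1]=4 [LOAD]
8. CAS T1 → mem=5 r[T1]=4 [OK]

counter = 5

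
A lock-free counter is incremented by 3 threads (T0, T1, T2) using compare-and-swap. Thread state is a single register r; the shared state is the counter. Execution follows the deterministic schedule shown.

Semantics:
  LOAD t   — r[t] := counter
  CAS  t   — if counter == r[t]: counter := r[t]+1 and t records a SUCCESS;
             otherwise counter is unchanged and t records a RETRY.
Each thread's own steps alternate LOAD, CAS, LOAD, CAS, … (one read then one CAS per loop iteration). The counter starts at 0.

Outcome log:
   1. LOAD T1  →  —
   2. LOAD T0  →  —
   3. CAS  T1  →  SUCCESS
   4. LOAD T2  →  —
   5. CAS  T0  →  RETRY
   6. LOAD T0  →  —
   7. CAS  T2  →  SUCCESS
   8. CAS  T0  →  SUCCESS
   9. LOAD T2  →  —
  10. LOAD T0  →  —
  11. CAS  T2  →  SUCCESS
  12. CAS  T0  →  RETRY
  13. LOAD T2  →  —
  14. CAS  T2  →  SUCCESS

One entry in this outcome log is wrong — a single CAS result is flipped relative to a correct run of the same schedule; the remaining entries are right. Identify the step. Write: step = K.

step = 8

Re-executing:
T1 LOAD — after: cnt=0, r=0 — load
T0 LOAD — after: cnt=0, r=0 — load
T1 CAS — after: cnt=1, r=0 — ok
T2 LOAD — after: cnt=1, r=1 — load
T0 CAS — after: cnt=1, r=0 — retry
T0 LOAD — after: cnt=1, r=1 — load
T2 CAS — after: cnt=2, r=1 — ok
T0 CAS — after: cnt=2, r=1 — retry
T2 LOAD — after: cnt=2, r=2 — load
T0 LOAD — after: cnt=2, r=2 — load
T2 CAS — after: cnt=3, r=2 — ok
T0 CAS — after: cnt=3, r=2 — retry
T2 LOAD — after: cnt=3, r=3 — load
T2 CAS — after: cnt=4, r=3 — ok
Flip is step 8.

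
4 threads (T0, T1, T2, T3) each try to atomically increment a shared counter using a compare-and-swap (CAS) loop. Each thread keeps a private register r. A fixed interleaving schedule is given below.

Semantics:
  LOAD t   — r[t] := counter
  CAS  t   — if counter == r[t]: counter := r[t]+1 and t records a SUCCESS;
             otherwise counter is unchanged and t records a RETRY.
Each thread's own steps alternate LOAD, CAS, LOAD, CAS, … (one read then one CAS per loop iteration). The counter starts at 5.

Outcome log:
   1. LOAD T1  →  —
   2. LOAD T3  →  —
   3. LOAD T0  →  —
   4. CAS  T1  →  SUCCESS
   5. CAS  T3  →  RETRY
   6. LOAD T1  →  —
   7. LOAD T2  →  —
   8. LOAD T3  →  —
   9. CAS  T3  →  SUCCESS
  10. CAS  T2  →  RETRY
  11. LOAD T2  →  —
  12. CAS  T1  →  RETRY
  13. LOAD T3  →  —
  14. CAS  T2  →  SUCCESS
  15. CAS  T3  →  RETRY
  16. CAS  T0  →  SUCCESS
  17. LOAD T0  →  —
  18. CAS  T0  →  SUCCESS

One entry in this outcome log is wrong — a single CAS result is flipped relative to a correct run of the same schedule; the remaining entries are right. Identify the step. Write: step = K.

step = 16

Reference trace:
#1 T1 reads 5
#2 T3 reads 5
#3 T0 reads 5
#4 T1 CAS(5→6) writes; counter now 6
#5 T3 CAS(5→6) fails; counter now 6
#6 T1 reads 6
#7 T2 reads 6
#8 T3 reads 6
#9 T3 CAS(6→7) writes; counter now 7
#10 T2 CAS(6→7) fails; counter now 7
#11 T2 reads 7
#12 T1 CAS(6→7) fails; counter now 7
#13 T3 reads 7
#14 T2 CAS(7→8) writes; counter now 8
#15 T3 CAS(7→8) fails; counter now 8
#16 T0 CAS(5→6) fails; counter now 8
#17 T0 reads 8
#18 T0 CAS(8→9) writes; counter now 9
Mismatch at 16.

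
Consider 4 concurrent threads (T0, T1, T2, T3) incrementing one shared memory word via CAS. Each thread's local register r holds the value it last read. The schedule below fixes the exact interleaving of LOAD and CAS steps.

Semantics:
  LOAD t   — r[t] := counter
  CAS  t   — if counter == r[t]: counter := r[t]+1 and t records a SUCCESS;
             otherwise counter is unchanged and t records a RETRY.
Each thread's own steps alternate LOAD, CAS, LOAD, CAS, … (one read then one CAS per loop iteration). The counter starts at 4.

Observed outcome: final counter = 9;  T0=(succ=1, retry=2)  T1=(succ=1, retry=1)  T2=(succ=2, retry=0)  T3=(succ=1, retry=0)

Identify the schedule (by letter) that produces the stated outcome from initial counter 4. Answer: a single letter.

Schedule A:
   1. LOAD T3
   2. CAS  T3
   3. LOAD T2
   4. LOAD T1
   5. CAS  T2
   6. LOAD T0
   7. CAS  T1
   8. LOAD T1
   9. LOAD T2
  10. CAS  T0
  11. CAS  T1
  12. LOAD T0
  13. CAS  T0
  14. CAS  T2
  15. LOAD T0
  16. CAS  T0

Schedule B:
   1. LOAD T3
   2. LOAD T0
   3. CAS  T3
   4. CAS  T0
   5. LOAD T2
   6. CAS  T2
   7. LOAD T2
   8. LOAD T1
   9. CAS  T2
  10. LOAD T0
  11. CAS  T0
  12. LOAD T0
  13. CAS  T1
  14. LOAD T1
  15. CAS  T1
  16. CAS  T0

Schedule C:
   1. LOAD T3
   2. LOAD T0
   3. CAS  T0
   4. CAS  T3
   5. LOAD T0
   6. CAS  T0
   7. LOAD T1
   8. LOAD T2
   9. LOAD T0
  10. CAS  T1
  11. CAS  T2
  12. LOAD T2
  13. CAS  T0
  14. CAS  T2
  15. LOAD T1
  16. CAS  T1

B

Run B:
   1) LOAD T3:  M=4  r_T3=4
   2) LOAD T0:  M=4  r_T0=4
   3) CAS  T3:  M=5  r_T3=4 ✓
   4) CAS  T0:  M=5  r_T0=4 ✗
   5) LOAD T2:  M=5  r_T2=5
   6) CAS  T2:  M=6  r_T2=5 ✓
   7) LOAD T2:  M=6  r_T2=6
   8) LOAD T1:  M=6  r_T1=6
   9) CAS  T2:  M=7  r_T2=6 ✓
  10) LOAD T0:  M=7  r_T0=7
  11) CAS  T0:  M=8  r_T0=7 ✓
  12) LOAD T0:  M=8  r_T0=8
  13) CAS  T1:  M=8  r_T1=6 ✗
  14) LOAD T1:  M=8  r_T1=8
  15) CAS  T1:  M=9  r_T1=8 ✓
  16) CAS  T0:  M=9  r_T0=8 ✗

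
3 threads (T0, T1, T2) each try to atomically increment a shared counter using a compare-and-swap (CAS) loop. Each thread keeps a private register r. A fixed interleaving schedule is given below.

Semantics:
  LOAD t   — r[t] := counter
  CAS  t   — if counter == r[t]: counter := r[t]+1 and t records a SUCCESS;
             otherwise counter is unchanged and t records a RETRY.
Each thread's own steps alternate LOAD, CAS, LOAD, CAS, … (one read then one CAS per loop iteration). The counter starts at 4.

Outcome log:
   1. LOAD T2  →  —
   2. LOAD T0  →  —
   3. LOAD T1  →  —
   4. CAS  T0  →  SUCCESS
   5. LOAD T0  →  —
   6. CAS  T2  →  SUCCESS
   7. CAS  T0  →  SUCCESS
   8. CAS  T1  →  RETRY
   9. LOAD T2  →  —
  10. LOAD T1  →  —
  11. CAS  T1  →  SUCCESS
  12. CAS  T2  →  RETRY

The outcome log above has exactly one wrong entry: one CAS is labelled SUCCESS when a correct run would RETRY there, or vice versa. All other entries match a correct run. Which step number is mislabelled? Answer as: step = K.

step = 6

Correct run:
#1 T2 reads 4
#2 T0 reads 4
#3 T1 reads 4
#4 T0 CAS(4→5) writes; counter now 5
#5 T0 reads 5
#6 T2 CAS(4→5) fails; counter now 5
#7 T0 CAS(5→6) writes; counter now 6
#8 T1 CAS(4→5) fails; counter now 6
#9 T2 reads 6
#10 T1 reads 6
#11 T1 CAS(6→7) writes; counter now 7
#12 T2 CAS(6→7) fails; counter now 7
Mismatch at 6.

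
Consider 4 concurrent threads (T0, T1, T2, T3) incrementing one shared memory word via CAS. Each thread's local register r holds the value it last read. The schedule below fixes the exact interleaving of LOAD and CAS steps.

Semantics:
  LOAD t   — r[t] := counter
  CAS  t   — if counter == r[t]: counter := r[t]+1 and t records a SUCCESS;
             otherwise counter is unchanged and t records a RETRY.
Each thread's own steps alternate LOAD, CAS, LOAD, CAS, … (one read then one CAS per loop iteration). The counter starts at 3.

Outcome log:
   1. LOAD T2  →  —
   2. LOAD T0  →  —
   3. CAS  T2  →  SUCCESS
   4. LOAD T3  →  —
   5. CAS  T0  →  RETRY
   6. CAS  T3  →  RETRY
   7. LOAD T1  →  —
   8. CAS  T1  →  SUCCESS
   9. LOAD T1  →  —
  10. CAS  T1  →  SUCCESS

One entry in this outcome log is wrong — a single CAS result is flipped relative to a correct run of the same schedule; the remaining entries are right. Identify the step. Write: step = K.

step = 6

Re-executing:
1. LOAD T2 → mem=3 r[T2]=3 [LOAD]
2. LOAD T0 → mem=3 r[T0]=3 [LOAD]
3. CAS T2 → mem=4 r[T2]=3 [OK]
4. LOAD T3 → mem=4 r[T3]=4 [LOAD]
5. CAS T0 → mem=4 r[T0]=3 [RETRY]
6. CAS T3 → mem=5 r[T3]=4 [OK]
7. LOAD T1 → mem=5 r[T1]=5 [LOAD]
8. CAS T1 → mem=6 r[T1]=5 [OK]
9. LOAD T1 → mem=6 r[T1]=6 [LOAD]
10. CAS T1 → mem=7 r[T1]=6 [OK]
Flip is step 6.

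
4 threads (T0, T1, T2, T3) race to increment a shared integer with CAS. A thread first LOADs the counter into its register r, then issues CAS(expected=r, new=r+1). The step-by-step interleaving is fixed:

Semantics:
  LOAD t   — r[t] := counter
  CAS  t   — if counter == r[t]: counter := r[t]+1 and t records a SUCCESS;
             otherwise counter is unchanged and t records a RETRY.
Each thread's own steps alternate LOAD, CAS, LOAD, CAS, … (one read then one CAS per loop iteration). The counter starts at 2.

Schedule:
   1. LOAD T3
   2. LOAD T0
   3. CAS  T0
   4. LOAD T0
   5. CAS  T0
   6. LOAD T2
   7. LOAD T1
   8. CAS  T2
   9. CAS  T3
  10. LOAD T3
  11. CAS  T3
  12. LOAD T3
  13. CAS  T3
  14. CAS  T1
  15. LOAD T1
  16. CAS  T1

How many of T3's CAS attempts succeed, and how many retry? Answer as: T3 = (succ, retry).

1. LOAD T3 → mem=2 r[T3]=2 [LOAD]
2. LOAD T0 → mem=2 r[T0]=2 [LOAD]
3. CAS T0 → mem=3 r[T0]=2 [OK]
4. LOAD T0 → mem=3 r[T0]=3 [LOAD]
5. CAS T0 → mem=4 r[T0]=3 [OK]
6. LOAD T2 → mem=4 r[T2]=4 [LOAD]
7. LOAD T1 → mem=4 r[T1]=4 [LOAD]
8. CAS T2 → mem=5 r[T2]=4 [OK]
9. CAS T3 → mem=5 r[T3]=2 [RETRY]
10. LOAD T3 → mem=5 r[T3]=5 [LOAD]
11. CAS T3 → mem=6 r[T3]=5 [OK]
12. LOAD T3 → mem=6 r[T3]=6 [LOAD]
13. CAS T3 → mem=7 r[T3]=6 [OK]
14. CAS T1 → mem=7 r[T1]=4 [RETRY]
15. LOAD T1 → mem=7 r[T1]=7 [LOAD]
16. CAS T1 → mem=8 r[T1]=7 [OK]

T3 = (2, 1)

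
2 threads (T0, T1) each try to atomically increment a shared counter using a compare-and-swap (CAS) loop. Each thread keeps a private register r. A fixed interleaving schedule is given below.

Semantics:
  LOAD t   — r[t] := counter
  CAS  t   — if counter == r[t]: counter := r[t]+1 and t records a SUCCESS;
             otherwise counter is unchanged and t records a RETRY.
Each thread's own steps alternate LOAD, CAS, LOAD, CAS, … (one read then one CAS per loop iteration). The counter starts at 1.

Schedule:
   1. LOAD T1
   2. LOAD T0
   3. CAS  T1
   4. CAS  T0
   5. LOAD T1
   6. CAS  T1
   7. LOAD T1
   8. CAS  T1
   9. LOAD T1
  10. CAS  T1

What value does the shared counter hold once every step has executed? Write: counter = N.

[1] T1.load  rd  (counter 1, T1.r 1)
[2] T0.load  rd  (counter 1, T0.r 1)
[3] T1.cas  hit  (counter 2, T1.r 1)
[4] T0.cas  miss  (counter 2, T0.r 1)
[5] T1.load  rd  (counter 2, T1.r 2)
[6] T1.cas  hit  (counter 3, T1.r 2)
[7] T1.load  rd  (counter 3, T1.r 3)
[8] T1.cas  hit  (counter 4, T1.r 3)
[9] T1.load  rd  (counter 4, T1.r 4)
[10] T1.cas  hit  (counter 5, T1.r 4)

counter = 5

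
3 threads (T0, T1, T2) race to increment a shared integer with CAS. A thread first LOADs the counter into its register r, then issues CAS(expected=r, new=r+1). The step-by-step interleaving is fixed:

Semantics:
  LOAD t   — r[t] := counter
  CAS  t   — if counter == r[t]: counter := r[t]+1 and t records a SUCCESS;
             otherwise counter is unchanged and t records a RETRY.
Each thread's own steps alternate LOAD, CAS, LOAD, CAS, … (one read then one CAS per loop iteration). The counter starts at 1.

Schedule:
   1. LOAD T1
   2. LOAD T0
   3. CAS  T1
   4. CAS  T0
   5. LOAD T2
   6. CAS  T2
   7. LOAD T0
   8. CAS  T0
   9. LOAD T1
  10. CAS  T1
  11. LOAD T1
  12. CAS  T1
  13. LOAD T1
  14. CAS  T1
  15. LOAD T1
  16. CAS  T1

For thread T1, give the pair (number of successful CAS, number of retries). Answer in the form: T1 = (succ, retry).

#1 T1 reads 1
#2 T0 reads 1
#3 T1 CAS(1→2) writes; counter now 2
#4 T0 CAS(1→2) fails; counter now 2
#5 T2 reads 2
#6 T2 CAS(2→3) writes; counter now 3
#7 T0 reads 3
#8 T0 CAS(3→4) writes; counter now 4
#9 T1 reads 4
#10 T1 CAS(4→5) writes; counter now 5
#11 T1 reads 5
#12 T1 CAS(5→6) writes; counter now 6
#13 T1 reads 6
#14 T1 CAS(6→7) writes; counter now 7
#15 T1 reads 7
#16 T1 CAS(7→8) writes; counter now 8

T1 = (5, 0)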